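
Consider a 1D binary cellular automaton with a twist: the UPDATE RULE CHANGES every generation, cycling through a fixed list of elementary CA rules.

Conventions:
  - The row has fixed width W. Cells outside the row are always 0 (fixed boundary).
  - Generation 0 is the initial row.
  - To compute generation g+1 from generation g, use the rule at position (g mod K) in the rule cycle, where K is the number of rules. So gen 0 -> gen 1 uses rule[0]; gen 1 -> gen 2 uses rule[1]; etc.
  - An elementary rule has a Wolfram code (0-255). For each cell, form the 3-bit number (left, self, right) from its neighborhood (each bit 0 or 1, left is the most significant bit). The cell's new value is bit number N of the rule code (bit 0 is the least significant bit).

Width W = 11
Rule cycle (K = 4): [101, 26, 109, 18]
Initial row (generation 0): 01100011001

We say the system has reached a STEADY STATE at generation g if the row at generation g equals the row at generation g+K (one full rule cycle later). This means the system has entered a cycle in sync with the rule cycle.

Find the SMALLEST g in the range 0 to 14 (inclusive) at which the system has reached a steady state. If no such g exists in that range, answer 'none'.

Answer: 8

Derivation:
Gen 0: 01100011001
Gen 1 (rule 101): 00101001001
Gen 2 (rule 26): 01000110110
Gen 3 (rule 109): 01010111110
Gen 4 (rule 18): 10000000001
Gen 5 (rule 101): 10111111101
Gen 6 (rule 26): 00100000000
Gen 7 (rule 109): 10101111111
Gen 8 (rule 18): 00000000000
Gen 9 (rule 101): 11111111111
Gen 10 (rule 26): 10000000000
Gen 11 (rule 109): 10111111111
Gen 12 (rule 18): 00000000000
Gen 13 (rule 101): 11111111111
Gen 14 (rule 26): 10000000000
Gen 15 (rule 109): 10111111111
Gen 16 (rule 18): 00000000000
Gen 17 (rule 101): 11111111111
Gen 18 (rule 26): 10000000000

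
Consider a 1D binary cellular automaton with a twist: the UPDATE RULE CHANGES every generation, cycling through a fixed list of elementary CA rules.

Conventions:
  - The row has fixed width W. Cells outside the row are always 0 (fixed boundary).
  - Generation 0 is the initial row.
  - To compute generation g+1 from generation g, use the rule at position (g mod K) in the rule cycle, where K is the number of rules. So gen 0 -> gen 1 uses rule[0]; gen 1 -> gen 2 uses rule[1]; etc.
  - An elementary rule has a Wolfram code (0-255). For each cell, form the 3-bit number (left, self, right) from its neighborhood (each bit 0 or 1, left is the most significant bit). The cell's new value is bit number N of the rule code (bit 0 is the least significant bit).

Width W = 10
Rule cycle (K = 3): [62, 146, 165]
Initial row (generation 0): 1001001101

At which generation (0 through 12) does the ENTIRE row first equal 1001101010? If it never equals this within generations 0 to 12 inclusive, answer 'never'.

Gen 0: 1001001101
Gen 1 (rule 62): 1111111011
Gen 2 (rule 146): 0111110000
Gen 3 (rule 165): 0011100111
Gen 4 (rule 62): 0110011100
Gen 5 (rule 146): 1001101010
Gen 6 (rule 165): 1000011110
Gen 7 (rule 62): 1100110001
Gen 8 (rule 146): 0011001010
Gen 9 (rule 165): 1000001110
Gen 10 (rule 62): 1100011001
Gen 11 (rule 146): 0010100110
Gen 12 (rule 165): 1011100000

Answer: 5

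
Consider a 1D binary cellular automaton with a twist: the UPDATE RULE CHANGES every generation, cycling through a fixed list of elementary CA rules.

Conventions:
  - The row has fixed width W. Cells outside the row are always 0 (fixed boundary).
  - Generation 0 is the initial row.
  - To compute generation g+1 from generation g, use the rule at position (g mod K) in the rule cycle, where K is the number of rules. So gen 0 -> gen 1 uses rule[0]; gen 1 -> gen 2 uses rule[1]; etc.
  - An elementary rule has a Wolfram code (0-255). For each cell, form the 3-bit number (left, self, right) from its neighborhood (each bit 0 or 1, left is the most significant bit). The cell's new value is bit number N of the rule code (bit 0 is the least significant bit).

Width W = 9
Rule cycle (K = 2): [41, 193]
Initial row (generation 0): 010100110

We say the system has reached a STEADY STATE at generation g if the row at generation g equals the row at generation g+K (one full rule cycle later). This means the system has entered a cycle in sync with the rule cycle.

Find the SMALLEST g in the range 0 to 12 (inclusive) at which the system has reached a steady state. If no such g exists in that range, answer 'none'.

Gen 0: 010100110
Gen 1 (rule 41): 001000100
Gen 2 (rule 193): 100010001
Gen 3 (rule 41): 001000100
Gen 4 (rule 193): 100010001
Gen 5 (rule 41): 001000100
Gen 6 (rule 193): 100010001
Gen 7 (rule 41): 001000100
Gen 8 (rule 193): 100010001
Gen 9 (rule 41): 001000100
Gen 10 (rule 193): 100010001
Gen 11 (rule 41): 001000100
Gen 12 (rule 193): 100010001
Gen 13 (rule 41): 001000100
Gen 14 (rule 193): 100010001

Answer: 1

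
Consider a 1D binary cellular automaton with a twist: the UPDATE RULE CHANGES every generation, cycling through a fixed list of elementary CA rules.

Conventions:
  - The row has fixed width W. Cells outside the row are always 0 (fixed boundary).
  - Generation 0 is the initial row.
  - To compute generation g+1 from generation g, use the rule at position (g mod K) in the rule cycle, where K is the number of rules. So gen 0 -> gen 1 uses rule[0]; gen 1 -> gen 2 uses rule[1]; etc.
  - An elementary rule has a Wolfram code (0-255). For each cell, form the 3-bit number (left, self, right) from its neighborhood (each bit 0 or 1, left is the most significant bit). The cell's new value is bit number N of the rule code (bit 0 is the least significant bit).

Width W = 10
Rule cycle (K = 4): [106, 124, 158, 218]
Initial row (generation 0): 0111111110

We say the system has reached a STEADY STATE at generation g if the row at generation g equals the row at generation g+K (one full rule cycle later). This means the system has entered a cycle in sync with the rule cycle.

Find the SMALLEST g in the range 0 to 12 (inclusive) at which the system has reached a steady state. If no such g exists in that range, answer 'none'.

Gen 0: 0111111110
Gen 1 (rule 106): 1100000010
Gen 2 (rule 124): 1110000011
Gen 3 (rule 158): 1101000110
Gen 4 (rule 218): 1100101111
Gen 5 (rule 106): 1101011001
Gen 6 (rule 124): 1111111101
Gen 7 (rule 158): 1111111001
Gen 8 (rule 218): 1111111110
Gen 9 (rule 106): 1000000010
Gen 10 (rule 124): 1100000011
Gen 11 (rule 158): 1010000110
Gen 12 (rule 218): 0001001111
Gen 13 (rule 106): 0010011001
Gen 14 (rule 124): 0011011101
Gen 15 (rule 158): 0110011001
Gen 16 (rule 218): 1111111110

Answer: none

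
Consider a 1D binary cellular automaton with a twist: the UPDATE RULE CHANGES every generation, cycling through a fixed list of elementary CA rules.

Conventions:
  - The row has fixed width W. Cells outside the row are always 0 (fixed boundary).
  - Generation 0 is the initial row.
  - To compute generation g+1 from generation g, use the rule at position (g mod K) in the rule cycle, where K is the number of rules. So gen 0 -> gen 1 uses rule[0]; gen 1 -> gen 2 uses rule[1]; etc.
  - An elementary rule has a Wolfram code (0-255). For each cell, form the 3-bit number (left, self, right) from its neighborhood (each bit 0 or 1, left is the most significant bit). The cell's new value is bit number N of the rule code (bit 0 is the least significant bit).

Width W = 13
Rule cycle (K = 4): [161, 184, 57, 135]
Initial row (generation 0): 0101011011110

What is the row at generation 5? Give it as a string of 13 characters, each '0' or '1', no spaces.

Answer: 1100010101010

Derivation:
Gen 0: 0101011011110
Gen 1 (rule 161): 0010100101100
Gen 2 (rule 184): 0001010011010
Gen 3 (rule 57): 1100101010101
Gen 4 (rule 135): 0001101010101
Gen 5 (rule 161): 1100010101010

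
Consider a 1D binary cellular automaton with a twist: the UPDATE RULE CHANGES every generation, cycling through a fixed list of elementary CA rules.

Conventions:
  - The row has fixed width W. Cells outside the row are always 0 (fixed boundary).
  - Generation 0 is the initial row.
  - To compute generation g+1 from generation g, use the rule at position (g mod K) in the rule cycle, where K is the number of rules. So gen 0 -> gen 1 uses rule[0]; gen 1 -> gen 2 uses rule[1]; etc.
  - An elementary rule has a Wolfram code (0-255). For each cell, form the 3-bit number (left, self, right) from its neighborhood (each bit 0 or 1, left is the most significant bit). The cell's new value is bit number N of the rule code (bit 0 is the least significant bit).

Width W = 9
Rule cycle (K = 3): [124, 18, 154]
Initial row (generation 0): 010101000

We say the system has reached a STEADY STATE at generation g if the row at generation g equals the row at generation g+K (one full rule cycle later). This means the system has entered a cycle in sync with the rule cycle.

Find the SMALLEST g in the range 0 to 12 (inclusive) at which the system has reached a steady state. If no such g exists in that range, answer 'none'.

Gen 0: 010101000
Gen 1 (rule 124): 011111100
Gen 2 (rule 18): 100000010
Gen 3 (rule 154): 010000101
Gen 4 (rule 124): 011000111
Gen 5 (rule 18): 100101000
Gen 6 (rule 154): 011000100
Gen 7 (rule 124): 011100110
Gen 8 (rule 18): 100011001
Gen 9 (rule 154): 010110110
Gen 10 (rule 124): 011111111
Gen 11 (rule 18): 100000000
Gen 12 (rule 154): 010000000
Gen 13 (rule 124): 011000000
Gen 14 (rule 18): 100100000
Gen 15 (rule 154): 011010000

Answer: none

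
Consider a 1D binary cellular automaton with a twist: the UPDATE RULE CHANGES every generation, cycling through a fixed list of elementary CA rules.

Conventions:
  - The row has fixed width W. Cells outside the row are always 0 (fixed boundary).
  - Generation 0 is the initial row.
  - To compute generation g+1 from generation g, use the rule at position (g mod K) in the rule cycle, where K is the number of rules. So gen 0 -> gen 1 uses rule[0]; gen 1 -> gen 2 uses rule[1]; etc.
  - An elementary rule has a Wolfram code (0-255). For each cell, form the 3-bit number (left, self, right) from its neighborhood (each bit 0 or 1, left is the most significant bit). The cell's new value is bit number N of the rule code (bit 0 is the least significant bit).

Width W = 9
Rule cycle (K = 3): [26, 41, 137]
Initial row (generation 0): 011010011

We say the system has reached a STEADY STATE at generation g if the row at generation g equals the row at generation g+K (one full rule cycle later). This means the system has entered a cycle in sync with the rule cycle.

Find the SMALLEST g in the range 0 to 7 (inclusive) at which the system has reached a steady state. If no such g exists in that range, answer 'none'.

Answer: none

Derivation:
Gen 0: 011010011
Gen 1 (rule 26): 110001110
Gen 2 (rule 41): 100101000
Gen 3 (rule 137): 000000011
Gen 4 (rule 26): 000000110
Gen 5 (rule 41): 111110100
Gen 6 (rule 137): 111100001
Gen 7 (rule 26): 100010010
Gen 8 (rule 41): 001000000
Gen 9 (rule 137): 100011111
Gen 10 (rule 26): 010110000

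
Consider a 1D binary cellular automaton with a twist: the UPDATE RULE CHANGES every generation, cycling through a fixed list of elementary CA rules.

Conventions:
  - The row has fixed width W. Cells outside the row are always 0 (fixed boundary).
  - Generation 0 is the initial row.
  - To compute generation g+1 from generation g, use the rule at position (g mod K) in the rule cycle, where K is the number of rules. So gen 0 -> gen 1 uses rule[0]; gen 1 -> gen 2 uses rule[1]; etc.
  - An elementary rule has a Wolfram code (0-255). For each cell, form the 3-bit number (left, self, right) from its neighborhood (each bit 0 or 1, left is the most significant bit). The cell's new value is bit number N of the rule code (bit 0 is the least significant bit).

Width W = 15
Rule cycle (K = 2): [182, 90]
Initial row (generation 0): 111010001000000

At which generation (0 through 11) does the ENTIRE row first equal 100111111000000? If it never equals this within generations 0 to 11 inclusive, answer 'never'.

Answer: never

Derivation:
Gen 0: 111010001000000
Gen 1 (rule 182): 010111011100000
Gen 2 (rule 90): 100101010110000
Gen 3 (rule 182): 111111111001000
Gen 4 (rule 90): 100000001110100
Gen 5 (rule 182): 110000010101110
Gen 6 (rule 90): 111000100001011
Gen 7 (rule 182): 010101110011100
Gen 8 (rule 90): 100001011110110
Gen 9 (rule 182): 110011101101001
Gen 10 (rule 90): 111110101100110
Gen 11 (rule 182): 011101110011001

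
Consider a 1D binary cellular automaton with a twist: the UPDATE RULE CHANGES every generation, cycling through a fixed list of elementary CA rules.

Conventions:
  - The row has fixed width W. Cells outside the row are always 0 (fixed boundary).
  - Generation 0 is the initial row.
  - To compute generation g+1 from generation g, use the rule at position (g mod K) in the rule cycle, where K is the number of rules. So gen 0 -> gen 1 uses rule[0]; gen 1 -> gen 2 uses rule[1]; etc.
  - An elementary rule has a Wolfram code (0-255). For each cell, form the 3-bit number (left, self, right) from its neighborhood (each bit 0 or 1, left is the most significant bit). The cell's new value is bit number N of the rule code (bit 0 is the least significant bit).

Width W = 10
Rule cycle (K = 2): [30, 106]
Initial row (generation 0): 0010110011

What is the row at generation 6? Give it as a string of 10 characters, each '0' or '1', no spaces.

Gen 0: 0010110011
Gen 1 (rule 30): 0110101110
Gen 2 (rule 106): 1111011010
Gen 3 (rule 30): 1000010011
Gen 4 (rule 106): 0000100111
Gen 5 (rule 30): 0001111100
Gen 6 (rule 106): 0011000100

Answer: 0011000100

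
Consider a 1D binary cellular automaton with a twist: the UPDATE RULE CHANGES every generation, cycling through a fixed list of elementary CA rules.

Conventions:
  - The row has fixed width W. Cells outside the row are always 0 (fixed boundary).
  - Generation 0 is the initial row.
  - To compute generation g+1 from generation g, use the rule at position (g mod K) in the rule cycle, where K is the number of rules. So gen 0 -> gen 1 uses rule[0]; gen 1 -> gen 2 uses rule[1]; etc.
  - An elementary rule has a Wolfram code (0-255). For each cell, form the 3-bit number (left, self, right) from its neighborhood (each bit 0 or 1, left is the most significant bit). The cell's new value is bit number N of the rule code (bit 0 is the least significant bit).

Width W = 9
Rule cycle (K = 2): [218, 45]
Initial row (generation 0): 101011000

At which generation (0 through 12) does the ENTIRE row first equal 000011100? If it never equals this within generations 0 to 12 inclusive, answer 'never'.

Gen 0: 101011000
Gen 1 (rule 218): 000011100
Gen 2 (rule 45): 111010001
Gen 3 (rule 218): 111001010
Gen 4 (rule 45): 100001110
Gen 5 (rule 218): 010011111
Gen 6 (rule 45): 010010000
Gen 7 (rule 218): 101101000
Gen 8 (rule 45): 111011011
Gen 9 (rule 218): 111011011
Gen 10 (rule 45): 100110110
Gen 11 (rule 218): 011110111
Gen 12 (rule 45): 010001100

Answer: 1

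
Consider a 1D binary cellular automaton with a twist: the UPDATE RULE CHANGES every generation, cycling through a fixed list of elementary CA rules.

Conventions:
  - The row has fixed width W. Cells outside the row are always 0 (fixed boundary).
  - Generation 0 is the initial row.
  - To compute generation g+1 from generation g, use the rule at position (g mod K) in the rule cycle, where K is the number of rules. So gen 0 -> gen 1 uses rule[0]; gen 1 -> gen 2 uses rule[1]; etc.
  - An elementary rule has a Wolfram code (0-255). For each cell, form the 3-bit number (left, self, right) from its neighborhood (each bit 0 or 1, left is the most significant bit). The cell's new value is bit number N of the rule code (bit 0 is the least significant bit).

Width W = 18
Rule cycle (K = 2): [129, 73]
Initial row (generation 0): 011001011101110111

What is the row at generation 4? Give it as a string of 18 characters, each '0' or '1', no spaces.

Answer: 010001000010001011

Derivation:
Gen 0: 011001011101110111
Gen 1 (rule 129): 000000001000100010
Gen 2 (rule 73): 111111100010001000
Gen 3 (rule 129): 011111001000100011
Gen 4 (rule 73): 010001000010001011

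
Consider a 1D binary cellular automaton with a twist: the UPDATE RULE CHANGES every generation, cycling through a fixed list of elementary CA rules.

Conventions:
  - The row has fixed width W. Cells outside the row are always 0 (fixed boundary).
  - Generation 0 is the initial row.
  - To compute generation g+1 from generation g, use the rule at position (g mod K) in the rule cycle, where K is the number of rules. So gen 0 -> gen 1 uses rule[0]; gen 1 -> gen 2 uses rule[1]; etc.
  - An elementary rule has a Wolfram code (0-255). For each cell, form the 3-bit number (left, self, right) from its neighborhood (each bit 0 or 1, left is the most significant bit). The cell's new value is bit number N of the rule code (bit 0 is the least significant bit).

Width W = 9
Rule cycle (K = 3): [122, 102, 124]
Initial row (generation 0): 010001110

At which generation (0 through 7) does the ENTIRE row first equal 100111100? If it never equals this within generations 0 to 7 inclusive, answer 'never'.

Answer: never

Derivation:
Gen 0: 010001110
Gen 1 (rule 122): 101011011
Gen 2 (rule 102): 111101101
Gen 3 (rule 124): 100111111
Gen 4 (rule 122): 011100001
Gen 5 (rule 102): 100100011
Gen 6 (rule 124): 110110011
Gen 7 (rule 122): 111111111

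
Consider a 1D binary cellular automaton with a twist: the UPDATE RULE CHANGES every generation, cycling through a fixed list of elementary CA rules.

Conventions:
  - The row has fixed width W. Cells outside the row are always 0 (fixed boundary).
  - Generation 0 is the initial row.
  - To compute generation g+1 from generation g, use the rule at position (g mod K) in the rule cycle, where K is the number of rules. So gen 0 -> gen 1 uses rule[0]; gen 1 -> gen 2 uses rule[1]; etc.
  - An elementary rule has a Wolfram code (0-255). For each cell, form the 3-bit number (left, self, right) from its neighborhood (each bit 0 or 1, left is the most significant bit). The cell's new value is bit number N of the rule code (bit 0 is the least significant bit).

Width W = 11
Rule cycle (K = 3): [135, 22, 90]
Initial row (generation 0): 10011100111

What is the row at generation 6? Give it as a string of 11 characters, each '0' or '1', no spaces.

Gen 0: 10011100111
Gen 1 (rule 135): 10101001010
Gen 2 (rule 22): 10101111011
Gen 3 (rule 90): 00001001011
Gen 4 (rule 135): 11111011000
Gen 5 (rule 22): 00000000100
Gen 6 (rule 90): 00000001010

Answer: 00000001010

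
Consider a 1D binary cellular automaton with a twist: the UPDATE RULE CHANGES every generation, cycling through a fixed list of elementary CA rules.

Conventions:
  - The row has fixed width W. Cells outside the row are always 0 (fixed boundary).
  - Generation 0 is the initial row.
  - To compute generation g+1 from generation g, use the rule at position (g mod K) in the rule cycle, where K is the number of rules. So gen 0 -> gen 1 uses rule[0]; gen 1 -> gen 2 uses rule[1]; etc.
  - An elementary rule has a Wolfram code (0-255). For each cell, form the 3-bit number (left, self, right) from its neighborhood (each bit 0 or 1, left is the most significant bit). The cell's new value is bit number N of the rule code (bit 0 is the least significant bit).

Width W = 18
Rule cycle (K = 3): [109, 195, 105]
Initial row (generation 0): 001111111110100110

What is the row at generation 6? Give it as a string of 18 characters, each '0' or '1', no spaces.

Gen 0: 001111111110100110
Gen 1 (rule 109): 101000000011100110
Gen 2 (rule 195): 000011111101101010
Gen 3 (rule 105): 111010000111110100
Gen 4 (rule 109): 101110110100011101
Gen 5 (rule 195): 000110010001101100
Gen 6 (rule 105): 110110000101111101

Answer: 110110000101111101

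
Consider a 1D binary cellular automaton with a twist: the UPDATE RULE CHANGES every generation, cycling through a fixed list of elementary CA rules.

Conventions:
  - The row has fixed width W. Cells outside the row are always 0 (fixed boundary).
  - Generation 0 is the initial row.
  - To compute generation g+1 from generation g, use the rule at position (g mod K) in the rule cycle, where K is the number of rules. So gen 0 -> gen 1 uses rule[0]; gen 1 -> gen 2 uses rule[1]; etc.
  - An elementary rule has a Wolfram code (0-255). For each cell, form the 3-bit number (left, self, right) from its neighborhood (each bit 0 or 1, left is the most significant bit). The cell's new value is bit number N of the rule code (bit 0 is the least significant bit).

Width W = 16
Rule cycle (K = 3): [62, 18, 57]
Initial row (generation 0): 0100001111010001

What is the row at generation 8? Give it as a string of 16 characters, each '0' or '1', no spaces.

Gen 0: 0100001111010001
Gen 1 (rule 62): 1110011000111011
Gen 2 (rule 18): 0001100101000000
Gen 3 (rule 57): 1101010010111111
Gen 4 (rule 62): 1011111111100000
Gen 5 (rule 18): 0000000000010000
Gen 6 (rule 57): 1111111111001111
Gen 7 (rule 62): 1000000000111000
Gen 8 (rule 18): 0100000001000100

Answer: 0100000001000100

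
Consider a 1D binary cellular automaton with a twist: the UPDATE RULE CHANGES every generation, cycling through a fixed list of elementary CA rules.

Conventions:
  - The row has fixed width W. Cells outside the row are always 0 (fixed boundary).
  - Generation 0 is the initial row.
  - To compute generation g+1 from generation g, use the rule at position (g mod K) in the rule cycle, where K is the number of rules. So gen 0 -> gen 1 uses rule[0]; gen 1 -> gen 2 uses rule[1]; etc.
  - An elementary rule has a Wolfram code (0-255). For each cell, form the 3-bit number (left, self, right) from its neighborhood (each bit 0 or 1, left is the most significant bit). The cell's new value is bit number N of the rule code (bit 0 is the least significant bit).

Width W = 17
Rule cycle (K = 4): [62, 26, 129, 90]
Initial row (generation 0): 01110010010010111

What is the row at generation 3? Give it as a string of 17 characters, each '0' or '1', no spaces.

Gen 0: 01110010010010111
Gen 1 (rule 62): 11001111111111100
Gen 2 (rule 26): 10111000000000010
Gen 3 (rule 129): 00010011111111000

Answer: 00010011111111000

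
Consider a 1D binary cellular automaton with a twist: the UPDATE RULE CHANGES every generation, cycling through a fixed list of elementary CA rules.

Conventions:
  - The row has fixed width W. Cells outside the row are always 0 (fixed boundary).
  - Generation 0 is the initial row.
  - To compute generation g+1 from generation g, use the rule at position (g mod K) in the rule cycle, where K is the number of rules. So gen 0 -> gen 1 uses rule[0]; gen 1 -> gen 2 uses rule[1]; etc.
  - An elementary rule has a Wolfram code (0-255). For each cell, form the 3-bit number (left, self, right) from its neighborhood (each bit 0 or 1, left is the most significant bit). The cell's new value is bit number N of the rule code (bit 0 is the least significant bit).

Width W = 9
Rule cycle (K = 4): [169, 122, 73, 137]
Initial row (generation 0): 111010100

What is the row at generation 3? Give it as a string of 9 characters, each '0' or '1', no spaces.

Gen 0: 111010100
Gen 1 (rule 169): 110101001
Gen 2 (rule 122): 111010110
Gen 3 (rule 73): 101000110

Answer: 101000110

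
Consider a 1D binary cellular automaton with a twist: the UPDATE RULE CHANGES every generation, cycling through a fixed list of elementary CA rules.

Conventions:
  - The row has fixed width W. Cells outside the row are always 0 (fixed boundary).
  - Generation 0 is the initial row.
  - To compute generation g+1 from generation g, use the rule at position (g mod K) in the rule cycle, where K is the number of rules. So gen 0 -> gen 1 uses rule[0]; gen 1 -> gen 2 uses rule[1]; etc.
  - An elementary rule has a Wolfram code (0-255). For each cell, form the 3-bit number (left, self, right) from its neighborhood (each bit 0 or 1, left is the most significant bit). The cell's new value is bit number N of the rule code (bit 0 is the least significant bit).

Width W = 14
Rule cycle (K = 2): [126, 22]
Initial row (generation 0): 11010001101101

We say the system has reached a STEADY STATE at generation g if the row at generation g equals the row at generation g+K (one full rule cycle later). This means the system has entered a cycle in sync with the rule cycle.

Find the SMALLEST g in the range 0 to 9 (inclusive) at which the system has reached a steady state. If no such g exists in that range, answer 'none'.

Gen 0: 11010001101101
Gen 1 (rule 126): 11111011111111
Gen 2 (rule 22): 00000000000000
Gen 3 (rule 126): 00000000000000
Gen 4 (rule 22): 00000000000000
Gen 5 (rule 126): 00000000000000
Gen 6 (rule 22): 00000000000000
Gen 7 (rule 126): 00000000000000
Gen 8 (rule 22): 00000000000000
Gen 9 (rule 126): 00000000000000
Gen 10 (rule 22): 00000000000000
Gen 11 (rule 126): 00000000000000

Answer: 2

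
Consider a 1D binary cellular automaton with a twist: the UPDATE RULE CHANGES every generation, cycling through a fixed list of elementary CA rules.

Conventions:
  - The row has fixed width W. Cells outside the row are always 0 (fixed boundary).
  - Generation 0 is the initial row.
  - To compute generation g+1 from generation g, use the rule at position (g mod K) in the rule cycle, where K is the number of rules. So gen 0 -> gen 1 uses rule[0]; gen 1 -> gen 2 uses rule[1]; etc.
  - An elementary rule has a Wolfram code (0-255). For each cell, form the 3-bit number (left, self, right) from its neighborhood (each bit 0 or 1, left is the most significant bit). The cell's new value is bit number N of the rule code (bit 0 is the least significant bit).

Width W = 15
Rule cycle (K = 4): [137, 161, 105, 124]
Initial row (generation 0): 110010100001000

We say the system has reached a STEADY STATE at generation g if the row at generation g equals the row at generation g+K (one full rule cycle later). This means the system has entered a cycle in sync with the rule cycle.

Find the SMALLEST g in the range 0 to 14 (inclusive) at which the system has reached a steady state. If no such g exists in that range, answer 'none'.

Gen 0: 110010100001000
Gen 1 (rule 137): 100000001100011
Gen 2 (rule 161): 001111100001000
Gen 3 (rule 105): 101000101100011
Gen 4 (rule 124): 111100111110011
Gen 5 (rule 137): 111000111100010
Gen 6 (rule 161): 010010011001000
Gen 7 (rule 105): 000000011000011
Gen 8 (rule 124): 000000011100011
Gen 9 (rule 137): 111111011001010
Gen 10 (rule 161): 011110100000100
Gen 11 (rule 105): 010011001110001
Gen 12 (rule 124): 011011101011001
Gen 13 (rule 137): 010011000010000
Gen 14 (rule 161): 000000011000111
Gen 15 (rule 105): 111111011010101
Gen 16 (rule 124): 100001111111111
Gen 17 (rule 137): 001101111111110
Gen 18 (rule 161): 100010111111100

Answer: none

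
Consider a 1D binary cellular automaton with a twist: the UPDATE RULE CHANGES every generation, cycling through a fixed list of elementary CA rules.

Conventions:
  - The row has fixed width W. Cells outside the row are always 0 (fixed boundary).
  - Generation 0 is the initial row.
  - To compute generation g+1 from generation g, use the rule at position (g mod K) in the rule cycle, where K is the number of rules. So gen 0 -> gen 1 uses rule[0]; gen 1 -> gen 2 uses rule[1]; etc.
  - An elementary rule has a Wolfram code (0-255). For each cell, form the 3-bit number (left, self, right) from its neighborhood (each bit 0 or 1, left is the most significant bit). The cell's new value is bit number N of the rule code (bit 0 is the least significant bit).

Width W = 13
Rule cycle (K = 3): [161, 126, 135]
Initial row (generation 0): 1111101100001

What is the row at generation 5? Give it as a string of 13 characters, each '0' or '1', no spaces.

Gen 0: 1111101100001
Gen 1 (rule 161): 0111010001100
Gen 2 (rule 126): 1101111011110
Gen 3 (rule 135): 0000110001100
Gen 4 (rule 161): 1110000100001
Gen 5 (rule 126): 1011001110011

Answer: 1011001110011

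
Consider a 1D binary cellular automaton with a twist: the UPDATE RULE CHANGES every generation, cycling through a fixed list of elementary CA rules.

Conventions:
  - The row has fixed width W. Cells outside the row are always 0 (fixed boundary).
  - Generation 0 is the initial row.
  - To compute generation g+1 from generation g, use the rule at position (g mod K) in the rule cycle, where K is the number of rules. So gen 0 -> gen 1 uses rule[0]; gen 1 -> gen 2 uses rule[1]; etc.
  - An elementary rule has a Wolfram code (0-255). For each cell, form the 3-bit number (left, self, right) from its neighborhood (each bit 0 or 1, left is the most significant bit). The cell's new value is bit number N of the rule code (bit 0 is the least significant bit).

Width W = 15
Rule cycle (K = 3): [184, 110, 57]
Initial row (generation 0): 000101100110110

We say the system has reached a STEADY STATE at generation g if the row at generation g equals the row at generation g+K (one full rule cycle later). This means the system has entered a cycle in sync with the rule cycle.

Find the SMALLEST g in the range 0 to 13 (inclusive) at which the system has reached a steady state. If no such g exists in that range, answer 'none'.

Answer: none

Derivation:
Gen 0: 000101100110110
Gen 1 (rule 184): 000011010101101
Gen 2 (rule 110): 000111111111111
Gen 3 (rule 57): 110100000000000
Gen 4 (rule 184): 101010000000000
Gen 5 (rule 110): 111110000000000
Gen 6 (rule 57): 100001111111111
Gen 7 (rule 184): 010001111111110
Gen 8 (rule 110): 110011000000010
Gen 9 (rule 57): 101010111111001
Gen 10 (rule 184): 010101111110100
Gen 11 (rule 110): 111111000011100
Gen 12 (rule 57): 100000111010011
Gen 13 (rule 184): 010000110101010
Gen 14 (rule 110): 110001111111110
Gen 15 (rule 57): 101101000000001
Gen 16 (rule 184): 011010100000000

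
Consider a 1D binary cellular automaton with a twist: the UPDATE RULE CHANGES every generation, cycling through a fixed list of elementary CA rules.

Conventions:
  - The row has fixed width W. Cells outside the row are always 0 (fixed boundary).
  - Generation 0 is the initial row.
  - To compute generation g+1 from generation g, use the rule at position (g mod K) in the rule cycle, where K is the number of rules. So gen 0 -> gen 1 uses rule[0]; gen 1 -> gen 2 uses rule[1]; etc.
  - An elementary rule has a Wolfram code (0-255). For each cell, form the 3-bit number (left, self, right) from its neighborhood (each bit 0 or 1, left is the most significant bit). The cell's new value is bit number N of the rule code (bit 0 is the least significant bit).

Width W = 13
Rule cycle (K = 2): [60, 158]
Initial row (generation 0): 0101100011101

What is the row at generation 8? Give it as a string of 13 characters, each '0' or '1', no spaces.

Gen 0: 0101100011101
Gen 1 (rule 60): 0111010010011
Gen 2 (rule 158): 1110011111110
Gen 3 (rule 60): 1001010000001
Gen 4 (rule 158): 1111011000011
Gen 5 (rule 60): 1000110100010
Gen 6 (rule 158): 1101100110111
Gen 7 (rule 60): 1011010101100
Gen 8 (rule 158): 1010010101010

Answer: 1010010101010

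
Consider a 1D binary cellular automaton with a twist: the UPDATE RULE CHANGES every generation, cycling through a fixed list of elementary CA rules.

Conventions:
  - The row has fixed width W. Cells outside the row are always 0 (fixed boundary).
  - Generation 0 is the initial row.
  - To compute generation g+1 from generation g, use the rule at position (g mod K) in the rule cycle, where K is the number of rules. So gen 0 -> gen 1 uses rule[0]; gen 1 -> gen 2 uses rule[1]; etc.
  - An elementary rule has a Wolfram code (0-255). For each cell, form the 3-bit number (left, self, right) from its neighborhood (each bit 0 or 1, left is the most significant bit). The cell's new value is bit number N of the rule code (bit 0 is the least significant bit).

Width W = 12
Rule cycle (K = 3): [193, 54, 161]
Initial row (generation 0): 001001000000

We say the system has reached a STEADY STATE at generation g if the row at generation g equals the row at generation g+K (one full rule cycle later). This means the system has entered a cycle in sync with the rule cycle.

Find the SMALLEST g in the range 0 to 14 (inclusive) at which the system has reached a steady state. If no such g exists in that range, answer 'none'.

Gen 0: 001001000000
Gen 1 (rule 193): 100000011111
Gen 2 (rule 54): 110000100000
Gen 3 (rule 161): 000110001111
Gen 4 (rule 193): 110010100111
Gen 5 (rule 54): 001111111000
Gen 6 (rule 161): 100111110011
Gen 7 (rule 193): 000011110001
Gen 8 (rule 54): 000100001011
Gen 9 (rule 161): 110001100100
Gen 10 (rule 193): 010100100001
Gen 11 (rule 54): 111111110011
Gen 12 (rule 161): 011111100000
Gen 13 (rule 193): 001111101111
Gen 14 (rule 54): 010000010000
Gen 15 (rule 161): 000111000111
Gen 16 (rule 193): 110011010011
Gen 17 (rule 54): 001100111100

Answer: none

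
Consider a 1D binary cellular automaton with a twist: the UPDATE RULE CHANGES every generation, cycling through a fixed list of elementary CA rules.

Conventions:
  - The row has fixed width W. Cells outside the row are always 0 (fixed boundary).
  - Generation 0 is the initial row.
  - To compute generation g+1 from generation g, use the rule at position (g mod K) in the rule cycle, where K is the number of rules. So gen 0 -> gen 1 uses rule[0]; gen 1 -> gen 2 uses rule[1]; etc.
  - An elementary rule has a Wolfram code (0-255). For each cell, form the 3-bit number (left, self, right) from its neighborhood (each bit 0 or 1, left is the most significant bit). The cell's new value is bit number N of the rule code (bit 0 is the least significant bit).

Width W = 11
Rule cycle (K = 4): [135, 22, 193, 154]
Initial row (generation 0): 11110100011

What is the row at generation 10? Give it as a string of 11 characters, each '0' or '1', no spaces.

Gen 0: 11110100011
Gen 1 (rule 135): 01100101100
Gen 2 (rule 22): 10011100010
Gen 3 (rule 193): 00001101000
Gen 4 (rule 154): 00011000100
Gen 5 (rule 135): 11100011101
Gen 6 (rule 22): 00010100001
Gen 7 (rule 193): 11000001100
Gen 8 (rule 154): 10100011010
Gen 9 (rule 135): 10101100010
Gen 10 (rule 22): 10100010111

Answer: 10100010111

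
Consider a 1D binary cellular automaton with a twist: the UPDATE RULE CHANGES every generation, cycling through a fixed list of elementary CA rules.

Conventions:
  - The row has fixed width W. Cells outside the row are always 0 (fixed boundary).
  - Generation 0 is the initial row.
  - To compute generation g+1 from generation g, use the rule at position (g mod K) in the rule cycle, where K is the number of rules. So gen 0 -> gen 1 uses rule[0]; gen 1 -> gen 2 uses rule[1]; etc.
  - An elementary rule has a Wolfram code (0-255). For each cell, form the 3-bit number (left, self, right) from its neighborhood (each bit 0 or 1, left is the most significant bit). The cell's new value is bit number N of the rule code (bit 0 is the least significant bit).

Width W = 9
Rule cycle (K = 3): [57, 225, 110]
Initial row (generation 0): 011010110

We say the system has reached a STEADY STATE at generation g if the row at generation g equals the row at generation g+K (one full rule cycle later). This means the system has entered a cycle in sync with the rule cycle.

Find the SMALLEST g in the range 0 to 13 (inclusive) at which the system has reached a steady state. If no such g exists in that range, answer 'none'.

Answer: none

Derivation:
Gen 0: 011010110
Gen 1 (rule 57): 010101101
Gen 2 (rule 225): 001010110
Gen 3 (rule 110): 011111110
Gen 4 (rule 57): 010000001
Gen 5 (rule 225): 000111100
Gen 6 (rule 110): 001100100
Gen 7 (rule 57): 101010011
Gen 8 (rule 225): 010100001
Gen 9 (rule 110): 111100011
Gen 10 (rule 57): 100011010
Gen 11 (rule 225): 001001100
Gen 12 (rule 110): 011011100
Gen 13 (rule 57): 010110011
Gen 14 (rule 225): 001010001
Gen 15 (rule 110): 011110011
Gen 16 (rule 57): 010001010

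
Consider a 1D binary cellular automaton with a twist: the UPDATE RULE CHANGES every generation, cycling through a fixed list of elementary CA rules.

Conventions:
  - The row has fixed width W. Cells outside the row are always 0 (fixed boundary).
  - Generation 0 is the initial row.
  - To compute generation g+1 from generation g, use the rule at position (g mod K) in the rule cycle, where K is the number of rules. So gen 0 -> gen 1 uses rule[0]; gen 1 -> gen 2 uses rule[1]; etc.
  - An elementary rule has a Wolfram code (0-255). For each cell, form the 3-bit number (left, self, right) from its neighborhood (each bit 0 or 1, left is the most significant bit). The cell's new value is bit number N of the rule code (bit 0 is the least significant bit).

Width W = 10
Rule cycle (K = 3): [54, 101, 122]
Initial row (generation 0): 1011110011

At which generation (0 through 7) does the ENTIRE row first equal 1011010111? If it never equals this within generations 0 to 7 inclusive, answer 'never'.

Gen 0: 1011110011
Gen 1 (rule 54): 1100001100
Gen 2 (rule 101): 0101100101
Gen 3 (rule 122): 1011111010
Gen 4 (rule 54): 1100000111
Gen 5 (rule 101): 0101110001
Gen 6 (rule 122): 1011011010
Gen 7 (rule 54): 1100100111

Answer: never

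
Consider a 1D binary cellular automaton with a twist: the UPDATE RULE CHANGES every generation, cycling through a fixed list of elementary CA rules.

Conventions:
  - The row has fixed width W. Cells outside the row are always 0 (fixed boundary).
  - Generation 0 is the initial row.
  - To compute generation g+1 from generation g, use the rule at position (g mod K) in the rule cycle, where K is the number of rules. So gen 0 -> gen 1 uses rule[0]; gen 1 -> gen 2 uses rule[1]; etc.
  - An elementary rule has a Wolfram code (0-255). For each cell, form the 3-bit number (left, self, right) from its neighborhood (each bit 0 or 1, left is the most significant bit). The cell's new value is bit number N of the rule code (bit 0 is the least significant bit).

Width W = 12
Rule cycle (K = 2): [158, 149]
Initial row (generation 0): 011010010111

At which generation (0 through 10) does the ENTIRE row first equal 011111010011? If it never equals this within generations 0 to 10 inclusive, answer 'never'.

Gen 0: 011010010111
Gen 1 (rule 158): 110011110110
Gen 2 (rule 149): 001001100001
Gen 3 (rule 158): 011111010011
Gen 4 (rule 149): 001110011000
Gen 5 (rule 158): 011101110100
Gen 6 (rule 149): 001000100111
Gen 7 (rule 158): 011101111110
Gen 8 (rule 149): 001000111101
Gen 9 (rule 158): 011101111001
Gen 10 (rule 149): 001000110101

Answer: 3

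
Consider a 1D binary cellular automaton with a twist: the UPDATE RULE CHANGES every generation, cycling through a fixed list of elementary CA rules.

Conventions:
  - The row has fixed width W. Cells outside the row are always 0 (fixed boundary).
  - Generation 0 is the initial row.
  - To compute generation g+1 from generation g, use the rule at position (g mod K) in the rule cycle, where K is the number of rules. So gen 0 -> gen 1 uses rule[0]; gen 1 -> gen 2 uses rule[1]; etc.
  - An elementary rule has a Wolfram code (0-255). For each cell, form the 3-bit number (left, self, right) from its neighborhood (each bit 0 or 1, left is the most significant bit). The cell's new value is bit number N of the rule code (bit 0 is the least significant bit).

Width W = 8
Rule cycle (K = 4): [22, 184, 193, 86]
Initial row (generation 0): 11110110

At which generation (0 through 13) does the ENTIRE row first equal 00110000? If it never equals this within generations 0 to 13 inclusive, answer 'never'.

Gen 0: 11110110
Gen 1 (rule 22): 00000001
Gen 2 (rule 184): 00000000
Gen 3 (rule 193): 11111111
Gen 4 (rule 86): 00000001
Gen 5 (rule 22): 00000011
Gen 6 (rule 184): 00000010
Gen 7 (rule 193): 11111000
Gen 8 (rule 86): 00001100
Gen 9 (rule 22): 00010010
Gen 10 (rule 184): 00001001
Gen 11 (rule 193): 11100000
Gen 12 (rule 86): 00110000
Gen 13 (rule 22): 01001000

Answer: 12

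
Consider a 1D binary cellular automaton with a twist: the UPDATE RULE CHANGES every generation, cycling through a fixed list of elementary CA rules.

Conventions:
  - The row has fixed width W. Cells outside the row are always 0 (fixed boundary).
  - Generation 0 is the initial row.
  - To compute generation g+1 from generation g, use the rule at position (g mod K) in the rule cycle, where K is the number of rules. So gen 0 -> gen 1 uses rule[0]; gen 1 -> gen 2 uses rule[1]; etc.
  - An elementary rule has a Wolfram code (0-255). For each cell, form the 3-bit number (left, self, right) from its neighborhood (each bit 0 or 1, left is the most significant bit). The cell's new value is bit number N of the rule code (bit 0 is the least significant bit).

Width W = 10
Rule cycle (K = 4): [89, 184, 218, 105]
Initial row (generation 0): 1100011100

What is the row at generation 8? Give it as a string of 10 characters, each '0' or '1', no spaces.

Answer: 1111110010

Derivation:
Gen 0: 1100011100
Gen 1 (rule 89): 1111010111
Gen 2 (rule 184): 1110101110
Gen 3 (rule 218): 1110001111
Gen 4 (rule 105): 1010101001
Gen 5 (rule 89): 0000000100
Gen 6 (rule 184): 0000000010
Gen 7 (rule 218): 0000000101
Gen 8 (rule 105): 1111110010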